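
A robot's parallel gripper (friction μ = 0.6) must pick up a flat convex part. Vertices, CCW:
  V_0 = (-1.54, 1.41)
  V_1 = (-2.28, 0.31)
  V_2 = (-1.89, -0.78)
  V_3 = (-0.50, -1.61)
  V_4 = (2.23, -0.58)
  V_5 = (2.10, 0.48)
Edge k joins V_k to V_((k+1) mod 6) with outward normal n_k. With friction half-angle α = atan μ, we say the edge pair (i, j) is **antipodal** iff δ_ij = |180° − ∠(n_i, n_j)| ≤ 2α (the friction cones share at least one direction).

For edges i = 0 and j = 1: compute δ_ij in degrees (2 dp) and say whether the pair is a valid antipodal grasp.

δ = 126.38°, invalid

α = atan 0.6 = 30.96°;  2α = 61.93°
edge 0: e_0 = (-0.74, -1.10);  n_0 = (-0.8297, +0.5582)
edge 1: e_1 = (+0.39, -1.09);  n_1 = (-0.9415, -0.3369)
∠(n_0, n_1) = 53.62°
δ = |180° − 53.62°| = 126.38°
126.38° > 2α = 61.93°  →  invalid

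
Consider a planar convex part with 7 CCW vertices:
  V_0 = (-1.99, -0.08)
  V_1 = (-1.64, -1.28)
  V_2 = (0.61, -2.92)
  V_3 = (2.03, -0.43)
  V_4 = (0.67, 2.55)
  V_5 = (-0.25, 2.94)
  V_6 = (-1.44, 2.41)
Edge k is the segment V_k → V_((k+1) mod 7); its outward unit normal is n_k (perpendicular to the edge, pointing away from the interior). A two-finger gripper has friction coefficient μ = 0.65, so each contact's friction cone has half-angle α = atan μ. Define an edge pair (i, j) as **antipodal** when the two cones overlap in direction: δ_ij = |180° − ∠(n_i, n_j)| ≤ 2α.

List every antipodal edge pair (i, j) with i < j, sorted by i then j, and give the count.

α = atan 0.65 = 33.02°;  2α = 66.05°
n_0 = (-0.9600, -0.2800)
n_1 = (-0.5890, -0.8081)
n_2 = (+0.8687, -0.4954)
n_3 = (+0.9097, +0.4152)
n_4 = (+0.3903, +0.9207)
n_5 = (-0.4069, +0.9135)
n_6 = (-0.9765, +0.2157)
  (0,1): δ = 142.35°  ·
  (0,2): δ = 45.96°  ✓
  (0,3): δ = 8.27°  ✓
  (0,4): δ = 50.77°  ✓
  (0,5): δ = 97.75°  ·
  (0,6): δ = 151.28°  ·
  (1,2): δ = 83.61°  ·
  (1,3): δ = 29.38°  ✓
  (1,4): δ = 13.12°  ✓
  (1,5): δ = 60.10°  ✓
  (1,6): δ = 113.63°  ·
  (2,3): δ = 125.77°  ·
  (2,4): δ = 83.28°  ·
  (2,5): δ = 36.30°  ✓
  (2,6): δ = 17.24°  ✓
  (3,4): δ = 137.50°  ·
  (3,5): δ = 90.52°  ·
  (3,6): δ = 36.99°  ✓
  (4,5): δ = 133.02°  ·
  (4,6): δ = 79.48°  ·
  (5,6): δ = 126.46°  ·
antipodal pairs: 9

count = 9; pairs: (0,2), (0,3), (0,4), (1,3), (1,4), (1,5), (2,5), (2,6), (3,6)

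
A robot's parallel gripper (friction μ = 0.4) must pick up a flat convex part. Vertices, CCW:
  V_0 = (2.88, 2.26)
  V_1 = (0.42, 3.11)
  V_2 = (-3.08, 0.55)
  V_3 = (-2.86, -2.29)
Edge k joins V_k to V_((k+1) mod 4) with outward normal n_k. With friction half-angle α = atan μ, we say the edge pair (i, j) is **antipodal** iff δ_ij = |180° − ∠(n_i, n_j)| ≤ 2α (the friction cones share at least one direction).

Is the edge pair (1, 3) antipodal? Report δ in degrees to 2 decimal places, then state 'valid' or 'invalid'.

δ = 2.22°, valid

α = atan 0.4 = 21.80°;  2α = 43.60°
edge 1: e_1 = (-3.50, -2.56);  n_1 = (-0.5904, +0.8071)
edge 3: e_3 = (+5.74, +4.55);  n_3 = (+0.6212, -0.7837)
∠(n_1, n_3) = 177.78°
δ = |180° − 177.78°| = 2.22°
2.22° ≤ 2α = 43.60°  →  valid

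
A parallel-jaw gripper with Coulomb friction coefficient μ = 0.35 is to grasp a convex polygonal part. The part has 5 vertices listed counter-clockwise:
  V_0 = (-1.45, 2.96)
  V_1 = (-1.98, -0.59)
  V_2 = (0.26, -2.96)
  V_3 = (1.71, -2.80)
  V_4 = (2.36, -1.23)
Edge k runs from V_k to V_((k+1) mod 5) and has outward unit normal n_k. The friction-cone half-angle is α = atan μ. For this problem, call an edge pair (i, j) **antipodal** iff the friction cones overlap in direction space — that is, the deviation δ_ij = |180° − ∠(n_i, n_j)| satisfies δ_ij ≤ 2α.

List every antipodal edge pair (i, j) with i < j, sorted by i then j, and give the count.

α = atan 0.35 = 19.29°;  2α = 38.58°
n_0 = (-0.9890, +0.1477)
n_1 = (-0.7268, -0.6869)
n_2 = (+0.1097, -0.9940)
n_3 = (+0.9239, -0.3825)
n_4 = (+0.7399, +0.6728)
  (0,1): δ = 128.12°  ·
  (0,2): δ = 75.21°  ·
  (0,3): δ = 14.00°  ✓
  (0,4): δ = 50.77°  ·
  (1,2): δ = 127.09°  ·
  (1,3): δ = 65.87°  ·
  (1,4): δ = 1.10°  ✓
  (2,3): δ = 118.79°  ·
  (2,4): δ = 54.02°  ·
  (3,4): δ = 115.23°  ·
antipodal pairs: 2

count = 2; pairs: (0,3), (1,4)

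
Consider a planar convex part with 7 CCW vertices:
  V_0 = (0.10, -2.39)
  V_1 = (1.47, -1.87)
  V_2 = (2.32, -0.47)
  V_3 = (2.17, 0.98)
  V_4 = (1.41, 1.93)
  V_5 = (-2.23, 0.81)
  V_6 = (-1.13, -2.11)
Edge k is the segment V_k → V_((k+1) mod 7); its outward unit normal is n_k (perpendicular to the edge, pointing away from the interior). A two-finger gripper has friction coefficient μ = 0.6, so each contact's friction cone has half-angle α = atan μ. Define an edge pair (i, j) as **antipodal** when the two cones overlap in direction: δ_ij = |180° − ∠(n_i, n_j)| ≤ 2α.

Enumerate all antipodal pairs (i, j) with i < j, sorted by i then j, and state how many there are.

count = 7; pairs: (0,4), (1,4), (1,5), (2,5), (3,5), (3,6), (4,6)

α = atan 0.6 = 30.96°;  2α = 61.93°
n_0 = (+0.3549, -0.9349)
n_1 = (+0.8548, -0.5190)
n_2 = (+0.9947, +0.1029)
n_3 = (+0.7809, +0.6247)
n_4 = (-0.2941, +0.9558)
n_5 = (-0.9358, -0.3525)
n_6 = (-0.2220, -0.9751)
  (0,1): δ = 142.05°  ·
  (0,2): δ = 104.88°  ·
  (0,3): δ = 72.13°  ·
  (0,4): δ = 3.68°  ✓
  (0,5): δ = 89.86°  ·
  (0,6): δ = 146.39°  ·
  (1,2): δ = 142.83°  ·
  (1,3): δ = 110.08°  ·
  (1,4): δ = 41.63°  ✓
  (1,5): δ = 51.91°  ✓
  (1,6): δ = 108.44°  ·
  (2,3): δ = 147.25°  ·
  (2,4): δ = 78.80°  ·
  (2,5): δ = 14.74°  ✓
  (2,6): δ = 71.27°  ·
  (3,4): δ = 111.56°  ·
  (3,5): δ = 18.02°  ✓
  (3,6): δ = 38.52°  ✓
  (4,5): δ = 86.46°  ·
  (4,6): δ = 29.93°  ✓
  (5,6): δ = 123.47°  ·
antipodal pairs: 7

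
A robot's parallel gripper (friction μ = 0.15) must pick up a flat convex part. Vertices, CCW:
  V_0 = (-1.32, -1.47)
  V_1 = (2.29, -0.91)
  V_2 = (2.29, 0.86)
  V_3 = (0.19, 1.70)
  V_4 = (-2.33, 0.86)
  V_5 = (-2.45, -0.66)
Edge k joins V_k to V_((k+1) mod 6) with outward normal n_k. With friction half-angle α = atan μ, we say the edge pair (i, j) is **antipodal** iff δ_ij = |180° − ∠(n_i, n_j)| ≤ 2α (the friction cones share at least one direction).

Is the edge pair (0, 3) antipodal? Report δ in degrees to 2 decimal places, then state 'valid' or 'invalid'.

α = atan 0.15 = 8.53°;  2α = 17.06°
edge 0: e_0 = (+3.61, +0.56);  n_0 = (+0.1533, -0.9882)
edge 3: e_3 = (-2.52, -0.84);  n_3 = (-0.3162, +0.9487)
∠(n_0, n_3) = 170.38°
δ = |180° − 170.38°| = 9.62°
9.62° ≤ 2α = 17.06°  →  valid

δ = 9.62°, valid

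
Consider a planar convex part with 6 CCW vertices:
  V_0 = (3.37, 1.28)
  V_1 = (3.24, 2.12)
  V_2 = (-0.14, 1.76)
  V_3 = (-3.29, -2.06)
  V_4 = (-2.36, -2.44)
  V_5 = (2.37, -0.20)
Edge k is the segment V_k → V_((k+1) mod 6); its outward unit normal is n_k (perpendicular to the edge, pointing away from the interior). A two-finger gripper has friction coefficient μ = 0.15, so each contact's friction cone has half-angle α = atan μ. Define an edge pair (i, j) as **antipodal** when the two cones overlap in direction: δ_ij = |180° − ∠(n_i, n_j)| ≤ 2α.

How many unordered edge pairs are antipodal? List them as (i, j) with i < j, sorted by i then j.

α = atan 0.15 = 8.53°;  2α = 17.06°
n_0 = (+0.9882, +0.1529)
n_1 = (-0.1059, +0.9944)
n_2 = (-0.7715, +0.6362)
n_3 = (-0.3782, -0.9257)
n_4 = (+0.4280, -0.9038)
n_5 = (+0.8286, -0.5599)
  (0,1): δ = 92.72°  ·
  (0,2): δ = 48.31°  ·
  (0,3): δ = 58.98°  ·
  (0,4): δ = 106.54°  ·
  (0,5): δ = 137.16°  ·
  (1,2): δ = 135.59°  ·
  (1,3): δ = 28.30°  ·
  (1,4): δ = 19.26°  ·
  (1,5): δ = 49.87°  ·
  (2,3): δ = 72.72°  ·
  (2,4): δ = 25.15°  ·
  (2,5): δ = 5.46°  ✓
  (3,4): δ = 132.43°  ·
  (3,5): δ = 101.82°  ·
  (4,5): δ = 149.39°  ·
antipodal pairs: 1

count = 1; pairs: (2,5)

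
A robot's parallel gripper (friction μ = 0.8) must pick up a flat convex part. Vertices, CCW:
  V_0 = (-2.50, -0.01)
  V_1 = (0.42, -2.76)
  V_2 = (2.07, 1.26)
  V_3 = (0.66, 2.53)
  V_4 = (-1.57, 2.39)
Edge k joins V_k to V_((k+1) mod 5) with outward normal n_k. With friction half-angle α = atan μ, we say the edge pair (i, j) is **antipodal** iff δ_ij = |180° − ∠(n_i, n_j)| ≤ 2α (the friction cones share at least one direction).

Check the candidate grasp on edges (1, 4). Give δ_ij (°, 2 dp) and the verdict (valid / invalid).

δ = 1.13°, valid

α = atan 0.8 = 38.66°;  2α = 77.32°
edge 1: e_1 = (+1.65, +4.02);  n_1 = (+0.9251, -0.3797)
edge 4: e_4 = (-0.93, -2.40);  n_4 = (-0.9324, +0.3613)
∠(n_1, n_4) = 178.87°
δ = |180° − 178.87°| = 1.13°
1.13° ≤ 2α = 77.32°  →  valid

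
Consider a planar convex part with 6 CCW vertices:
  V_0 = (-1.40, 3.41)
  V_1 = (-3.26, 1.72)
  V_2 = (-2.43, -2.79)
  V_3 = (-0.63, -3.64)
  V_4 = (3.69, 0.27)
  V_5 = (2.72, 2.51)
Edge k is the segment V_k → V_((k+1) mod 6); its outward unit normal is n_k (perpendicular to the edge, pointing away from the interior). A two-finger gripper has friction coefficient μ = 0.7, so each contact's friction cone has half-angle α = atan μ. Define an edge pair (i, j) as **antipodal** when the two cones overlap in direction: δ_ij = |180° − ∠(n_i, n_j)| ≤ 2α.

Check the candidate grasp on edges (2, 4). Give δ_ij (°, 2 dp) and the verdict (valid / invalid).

δ = 41.31°, valid

α = atan 0.7 = 34.99°;  2α = 69.98°
edge 2: e_2 = (+1.80, -0.85);  n_2 = (-0.4270, -0.9042)
edge 4: e_4 = (-0.97, +2.24);  n_4 = (+0.9177, +0.3974)
∠(n_2, n_4) = 138.69°
δ = |180° − 138.69°| = 41.31°
41.31° ≤ 2α = 69.98°  →  valid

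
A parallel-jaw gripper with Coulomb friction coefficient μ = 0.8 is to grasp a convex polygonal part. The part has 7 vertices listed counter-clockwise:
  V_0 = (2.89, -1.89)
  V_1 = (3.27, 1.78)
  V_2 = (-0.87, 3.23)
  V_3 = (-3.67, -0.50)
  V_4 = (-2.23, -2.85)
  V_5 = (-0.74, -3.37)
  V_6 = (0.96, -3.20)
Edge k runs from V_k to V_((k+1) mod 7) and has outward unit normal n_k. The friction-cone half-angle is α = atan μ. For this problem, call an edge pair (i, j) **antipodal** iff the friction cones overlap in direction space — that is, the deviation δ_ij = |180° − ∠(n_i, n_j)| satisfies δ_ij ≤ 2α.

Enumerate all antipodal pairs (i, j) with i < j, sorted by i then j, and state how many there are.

count = 10; pairs: (0,2), (0,3), (0,4), (1,3), (1,4), (1,5), (1,6), (2,4), (2,5), (2,6)

α = atan 0.8 = 38.66°;  2α = 77.32°
n_0 = (+0.9947, -0.1030)
n_1 = (+0.3306, +0.9438)
n_2 = (-0.7997, +0.6003)
n_3 = (-0.8527, -0.5225)
n_4 = (-0.3295, -0.9442)
n_5 = (+0.0995, -0.9950)
n_6 = (+0.5616, -0.8274)
  (0,1): δ = 103.39°  ·
  (0,2): δ = 30.98°  ✓
  (0,3): δ = 37.41°  ✓
  (0,4): δ = 76.67°  ✓
  (0,5): δ = 101.62°  ·
  (0,6): δ = 130.08°  ·
  (1,2): δ = 107.59°  ·
  (1,3): δ = 39.20°  ✓
  (1,4): δ = 0.06°  ✓
  (1,5): δ = 25.01°  ✓
  (1,6): δ = 53.47°  ✓
  (2,3): δ = 111.61°  ·
  (2,4): δ = 72.34°  ✓
  (2,5): δ = 47.39°  ✓
  (2,6): δ = 18.94°  ✓
  (3,4): δ = 140.74°  ·
  (3,5): δ = 115.79°  ·
  (3,6): δ = 87.33°  ·
  (4,5): δ = 155.05°  ·
  (4,6): δ = 126.59°  ·
  (5,6): δ = 151.54°  ·
antipodal pairs: 10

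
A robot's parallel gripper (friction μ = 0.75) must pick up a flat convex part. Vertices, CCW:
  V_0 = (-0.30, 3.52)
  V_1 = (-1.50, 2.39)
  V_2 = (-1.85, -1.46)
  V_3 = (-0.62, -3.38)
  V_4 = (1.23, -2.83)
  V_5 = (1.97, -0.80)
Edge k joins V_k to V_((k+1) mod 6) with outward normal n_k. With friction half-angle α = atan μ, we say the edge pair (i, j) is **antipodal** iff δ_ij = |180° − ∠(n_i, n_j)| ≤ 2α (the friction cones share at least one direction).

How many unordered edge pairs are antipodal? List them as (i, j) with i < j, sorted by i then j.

α = atan 0.75 = 36.87°;  2α = 73.74°
n_0 = (-0.6856, +0.7280)
n_1 = (-0.9959, +0.0905)
n_2 = (-0.8420, -0.5394)
n_3 = (+0.2850, -0.9585)
n_4 = (+0.9395, -0.3425)
n_5 = (+0.8852, +0.4652)
  (0,1): δ = 138.47°  ·
  (0,2): δ = 100.63°  ·
  (0,3): δ = 26.72°  ✓
  (0,4): δ = 26.69°  ✓
  (0,5): δ = 74.44°  ·
  (1,2): δ = 142.16°  ·
  (1,3): δ = 68.25°  ✓
  (1,4): δ = 14.83°  ✓
  (1,5): δ = 32.91°  ✓
  (2,3): δ = 106.09°  ·
  (2,4): δ = 52.67°  ✓
  (2,5): δ = 4.92°  ✓
  (3,4): δ = 126.59°  ·
  (3,5): δ = 78.84°  ·
  (4,5): δ = 132.25°  ·
antipodal pairs: 7

count = 7; pairs: (0,3), (0,4), (1,3), (1,4), (1,5), (2,4), (2,5)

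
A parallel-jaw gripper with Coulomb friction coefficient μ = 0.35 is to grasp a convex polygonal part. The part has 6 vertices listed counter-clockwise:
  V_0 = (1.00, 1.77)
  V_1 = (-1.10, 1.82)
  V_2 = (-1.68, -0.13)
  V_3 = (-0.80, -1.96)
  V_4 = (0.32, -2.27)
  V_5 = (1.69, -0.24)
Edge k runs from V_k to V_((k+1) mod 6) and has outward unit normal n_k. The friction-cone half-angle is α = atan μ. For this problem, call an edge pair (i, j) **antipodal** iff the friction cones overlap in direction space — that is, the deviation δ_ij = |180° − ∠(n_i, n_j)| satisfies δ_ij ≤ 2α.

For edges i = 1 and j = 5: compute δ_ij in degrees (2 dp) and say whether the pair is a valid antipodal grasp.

α = atan 0.35 = 19.29°;  2α = 38.58°
edge 1: e_1 = (-0.58, -1.95);  n_1 = (-0.9585, +0.2851)
edge 5: e_5 = (-0.69, +2.01);  n_5 = (+0.9458, +0.3247)
∠(n_1, n_5) = 144.49°
δ = |180° − 144.49°| = 35.51°
35.51° ≤ 2α = 38.58°  →  valid

δ = 35.51°, valid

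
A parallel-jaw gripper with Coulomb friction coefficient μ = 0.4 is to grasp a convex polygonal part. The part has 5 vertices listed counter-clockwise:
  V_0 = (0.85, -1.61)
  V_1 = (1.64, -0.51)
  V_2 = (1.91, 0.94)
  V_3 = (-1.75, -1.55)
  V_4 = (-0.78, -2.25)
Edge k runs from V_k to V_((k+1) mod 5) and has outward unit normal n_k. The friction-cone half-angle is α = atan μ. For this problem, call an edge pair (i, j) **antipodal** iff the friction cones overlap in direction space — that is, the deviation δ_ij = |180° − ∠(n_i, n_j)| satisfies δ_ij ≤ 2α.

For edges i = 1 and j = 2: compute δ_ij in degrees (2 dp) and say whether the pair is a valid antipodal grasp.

α = atan 0.4 = 21.80°;  2α = 43.60°
edge 1: e_1 = (+0.27, +1.45);  n_1 = (+0.9831, -0.1831)
edge 2: e_2 = (-3.66, -2.49);  n_2 = (-0.5625, +0.8268)
∠(n_1, n_2) = 134.78°
δ = |180° − 134.78°| = 45.22°
45.22° > 2α = 43.60°  →  invalid

δ = 45.22°, invalid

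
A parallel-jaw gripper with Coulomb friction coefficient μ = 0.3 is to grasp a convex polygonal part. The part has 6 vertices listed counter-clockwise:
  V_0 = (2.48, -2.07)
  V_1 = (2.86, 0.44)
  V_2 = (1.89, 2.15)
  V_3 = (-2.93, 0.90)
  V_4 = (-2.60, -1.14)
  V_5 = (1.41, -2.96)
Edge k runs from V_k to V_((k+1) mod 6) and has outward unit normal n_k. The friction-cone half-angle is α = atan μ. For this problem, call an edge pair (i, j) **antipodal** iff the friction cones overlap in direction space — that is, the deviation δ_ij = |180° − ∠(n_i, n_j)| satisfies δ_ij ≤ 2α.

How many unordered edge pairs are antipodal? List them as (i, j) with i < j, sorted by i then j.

α = atan 0.3 = 16.70°;  2α = 33.40°
n_0 = (+0.9887, -0.1497)
n_1 = (+0.8698, +0.4934)
n_2 = (-0.2510, +0.9680)
n_3 = (-0.9872, -0.1597)
n_4 = (-0.4133, -0.9106)
n_5 = (+0.6395, -0.7688)
  (0,1): δ = 141.83°  ·
  (0,2): δ = 66.85°  ·
  (0,3): δ = 17.80°  ✓
  (0,4): δ = 74.20°  ·
  (0,5): δ = 138.36°  ·
  (1,2): δ = 105.03°  ·
  (1,3): δ = 20.38°  ✓
  (1,4): δ = 36.02°  ·
  (1,5): δ = 100.19°  ·
  (2,3): δ = 95.35°  ·
  (2,4): δ = 38.95°  ·
  (2,5): δ = 25.21°  ✓
  (3,4): δ = 123.60°  ·
  (3,5): δ = 59.44°  ·
  (4,5): δ = 115.84°  ·
antipodal pairs: 3

count = 3; pairs: (0,3), (1,3), (2,5)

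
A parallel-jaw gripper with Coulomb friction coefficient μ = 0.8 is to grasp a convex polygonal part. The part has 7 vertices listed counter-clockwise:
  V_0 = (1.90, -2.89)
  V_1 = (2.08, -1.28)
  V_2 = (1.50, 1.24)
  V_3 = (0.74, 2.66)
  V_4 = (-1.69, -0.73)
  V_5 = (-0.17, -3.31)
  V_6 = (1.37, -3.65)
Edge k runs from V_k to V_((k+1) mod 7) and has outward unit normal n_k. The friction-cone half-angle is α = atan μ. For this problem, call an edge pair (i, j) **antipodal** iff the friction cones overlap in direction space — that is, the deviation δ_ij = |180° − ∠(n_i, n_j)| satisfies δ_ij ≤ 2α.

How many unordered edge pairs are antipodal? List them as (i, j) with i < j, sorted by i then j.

count = 11; pairs: (0,3), (0,4), (1,3), (1,4), (1,5), (2,3), (2,4), (2,5), (3,5), (3,6), (4,6)

α = atan 0.8 = 38.66°;  2α = 77.32°
n_0 = (+0.9938, -0.1111)
n_1 = (+0.9745, +0.2243)
n_2 = (+0.8817, +0.4719)
n_3 = (-0.8128, +0.5826)
n_4 = (-0.8616, -0.5076)
n_5 = (-0.2156, -0.9765)
n_6 = (+0.8202, -0.5720)
  (0,1): δ = 160.66°  ·
  (0,2): δ = 145.46°  ·
  (0,3): δ = 29.25°  ✓
  (0,4): δ = 36.88°  ✓
  (0,5): δ = 83.93°  ·
  (0,6): δ = 151.49°  ·
  (1,2): δ = 164.81°  ·
  (1,3): δ = 48.59°  ✓
  (1,4): δ = 17.54°  ✓
  (1,5): δ = 64.59°  ✓
  (1,6): δ = 132.15°  ·
  (2,3): δ = 63.79°  ✓
  (2,4): δ = 2.35°  ✓
  (2,5): δ = 49.39°  ✓
  (2,6): δ = 116.95°  ·
  (3,4): δ = 113.86°  ·
  (3,5): δ = 66.82°  ✓
  (3,6): δ = 0.74°  ✓
  (4,5): δ = 132.95°  ·
  (4,6): δ = 65.40°  ✓
  (5,6): δ = 112.44°  ·
antipodal pairs: 11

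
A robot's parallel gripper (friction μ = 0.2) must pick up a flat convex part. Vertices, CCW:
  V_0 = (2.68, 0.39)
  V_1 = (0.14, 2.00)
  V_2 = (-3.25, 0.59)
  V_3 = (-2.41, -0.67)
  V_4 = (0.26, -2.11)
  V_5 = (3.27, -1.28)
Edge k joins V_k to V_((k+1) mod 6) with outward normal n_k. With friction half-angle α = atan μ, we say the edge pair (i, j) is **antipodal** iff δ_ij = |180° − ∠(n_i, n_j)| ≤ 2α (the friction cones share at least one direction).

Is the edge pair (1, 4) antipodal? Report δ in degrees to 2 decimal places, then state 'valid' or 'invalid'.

α = atan 0.2 = 11.31°;  2α = 22.62°
edge 1: e_1 = (-3.39, -1.41);  n_1 = (-0.3840, +0.9233)
edge 4: e_4 = (+3.01, +0.83);  n_4 = (+0.2658, -0.9640)
∠(n_1, n_4) = 172.83°
δ = |180° − 172.83°| = 7.17°
7.17° ≤ 2α = 22.62°  →  valid

δ = 7.17°, valid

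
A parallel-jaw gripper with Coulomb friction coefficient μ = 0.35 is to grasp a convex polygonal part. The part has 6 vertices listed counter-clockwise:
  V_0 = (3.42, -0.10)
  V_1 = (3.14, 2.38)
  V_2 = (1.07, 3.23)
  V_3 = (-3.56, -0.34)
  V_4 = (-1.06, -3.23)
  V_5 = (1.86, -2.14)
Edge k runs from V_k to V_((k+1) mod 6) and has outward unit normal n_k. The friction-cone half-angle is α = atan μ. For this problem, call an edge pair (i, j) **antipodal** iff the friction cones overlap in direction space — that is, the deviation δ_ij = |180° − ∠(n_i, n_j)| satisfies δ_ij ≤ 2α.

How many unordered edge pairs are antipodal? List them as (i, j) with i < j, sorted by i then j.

α = atan 0.35 = 19.29°;  2α = 38.58°
n_0 = (+0.9937, +0.1122)
n_1 = (+0.3799, +0.9250)
n_2 = (-0.6106, +0.7919)
n_3 = (-0.7563, -0.6542)
n_4 = (+0.3497, -0.9369)
n_5 = (+0.7944, -0.6075)
  (0,1): δ = 118.77°  ·
  (0,2): δ = 58.81°  ·
  (0,3): δ = 34.42°  ✓
  (0,4): δ = 104.03°  ·
  (0,5): δ = 136.15°  ·
  (1,2): δ = 120.04°  ·
  (1,3): δ = 26.81°  ✓
  (1,4): δ = 42.79°  ·
  (1,5): δ = 74.92°  ·
  (2,3): δ = 86.77°  ·
  (2,4): δ = 17.16°  ✓
  (2,5): δ = 14.96°  ✓
  (3,4): δ = 110.39°  ·
  (3,5): δ = 78.27°  ·
  (4,5): δ = 147.88°  ·
antipodal pairs: 4

count = 4; pairs: (0,3), (1,3), (2,4), (2,5)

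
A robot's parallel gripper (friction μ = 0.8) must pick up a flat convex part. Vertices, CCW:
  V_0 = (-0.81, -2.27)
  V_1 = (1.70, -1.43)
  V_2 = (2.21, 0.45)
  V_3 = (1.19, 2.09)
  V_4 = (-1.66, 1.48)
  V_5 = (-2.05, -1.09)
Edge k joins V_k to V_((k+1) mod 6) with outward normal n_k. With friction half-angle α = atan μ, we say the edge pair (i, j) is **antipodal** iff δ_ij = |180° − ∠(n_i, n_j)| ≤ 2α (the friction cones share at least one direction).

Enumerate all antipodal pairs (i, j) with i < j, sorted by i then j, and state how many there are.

α = atan 0.8 = 38.66°;  2α = 77.32°
n_0 = (+0.3174, -0.9483)
n_1 = (+0.9651, -0.2618)
n_2 = (+0.8492, +0.5281)
n_3 = (-0.2093, +0.9779)
n_4 = (-0.9887, +0.1500)
n_5 = (-0.6894, -0.7244)
  (0,1): δ = 123.68°  ·
  (0,2): δ = 76.62°  ✓
  (0,3): δ = 6.42°  ✓
  (0,4): δ = 62.87°  ✓
  (0,5): δ = 117.92°  ·
  (1,2): δ = 132.94°  ·
  (1,3): δ = 62.74°  ✓
  (1,4): δ = 6.55°  ✓
  (1,5): δ = 61.60°  ✓
  (2,3): δ = 109.80°  ·
  (2,4): δ = 40.51°  ✓
  (2,5): δ = 14.54°  ✓
  (3,4): δ = 110.71°  ·
  (3,5): δ = 55.66°  ✓
  (4,5): δ = 124.95°  ·
antipodal pairs: 9

count = 9; pairs: (0,2), (0,3), (0,4), (1,3), (1,4), (1,5), (2,4), (2,5), (3,5)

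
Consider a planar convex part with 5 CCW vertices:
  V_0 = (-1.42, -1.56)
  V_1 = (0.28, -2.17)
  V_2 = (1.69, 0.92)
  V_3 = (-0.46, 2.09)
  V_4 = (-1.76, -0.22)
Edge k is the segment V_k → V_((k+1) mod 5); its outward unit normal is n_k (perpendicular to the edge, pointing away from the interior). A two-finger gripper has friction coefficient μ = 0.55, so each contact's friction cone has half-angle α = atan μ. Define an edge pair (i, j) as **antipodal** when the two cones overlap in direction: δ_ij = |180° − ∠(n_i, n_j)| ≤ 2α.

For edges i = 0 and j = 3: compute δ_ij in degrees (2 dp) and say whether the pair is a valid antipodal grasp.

α = atan 0.55 = 28.81°;  2α = 57.62°
edge 0: e_0 = (+1.70, -0.61);  n_0 = (-0.3377, -0.9412)
edge 3: e_3 = (-1.30, -2.31);  n_3 = (-0.8715, +0.4904)
∠(n_0, n_3) = 99.63°
δ = |180° − 99.63°| = 80.37°
80.37° > 2α = 57.62°  →  invalid

δ = 80.37°, invalid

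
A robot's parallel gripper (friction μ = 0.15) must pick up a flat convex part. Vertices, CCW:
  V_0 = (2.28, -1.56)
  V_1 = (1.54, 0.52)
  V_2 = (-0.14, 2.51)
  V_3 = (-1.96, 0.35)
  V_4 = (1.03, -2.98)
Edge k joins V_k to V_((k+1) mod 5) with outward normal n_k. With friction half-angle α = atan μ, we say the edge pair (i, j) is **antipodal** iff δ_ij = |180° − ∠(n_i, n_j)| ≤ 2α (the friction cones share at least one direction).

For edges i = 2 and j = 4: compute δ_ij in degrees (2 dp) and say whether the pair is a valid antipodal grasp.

α = atan 0.15 = 8.53°;  2α = 17.06°
edge 2: e_2 = (-1.82, -2.16);  n_2 = (-0.7647, +0.6444)
edge 4: e_4 = (+1.25, +1.42);  n_4 = (+0.7506, -0.6607)
∠(n_2, n_4) = 178.76°
δ = |180° − 178.76°| = 1.24°
1.24° ≤ 2α = 17.06°  →  valid

δ = 1.24°, valid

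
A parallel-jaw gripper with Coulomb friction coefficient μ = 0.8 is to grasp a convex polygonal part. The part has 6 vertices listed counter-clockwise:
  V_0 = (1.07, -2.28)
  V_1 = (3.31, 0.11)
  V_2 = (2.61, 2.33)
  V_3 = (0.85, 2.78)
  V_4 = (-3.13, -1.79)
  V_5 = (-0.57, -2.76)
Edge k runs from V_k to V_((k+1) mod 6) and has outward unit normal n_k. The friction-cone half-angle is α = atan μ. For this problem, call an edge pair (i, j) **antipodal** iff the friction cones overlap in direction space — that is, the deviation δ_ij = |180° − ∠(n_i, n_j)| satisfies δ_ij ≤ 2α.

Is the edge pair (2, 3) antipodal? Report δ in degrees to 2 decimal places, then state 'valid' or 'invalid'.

δ = 116.71°, invalid

α = atan 0.8 = 38.66°;  2α = 77.32°
edge 2: e_2 = (-1.76, +0.45);  n_2 = (+0.2477, +0.9688)
edge 3: e_3 = (-3.98, -4.57);  n_3 = (-0.7541, +0.6568)
∠(n_2, n_3) = 63.29°
δ = |180° − 63.29°| = 116.71°
116.71° > 2α = 77.32°  →  invalid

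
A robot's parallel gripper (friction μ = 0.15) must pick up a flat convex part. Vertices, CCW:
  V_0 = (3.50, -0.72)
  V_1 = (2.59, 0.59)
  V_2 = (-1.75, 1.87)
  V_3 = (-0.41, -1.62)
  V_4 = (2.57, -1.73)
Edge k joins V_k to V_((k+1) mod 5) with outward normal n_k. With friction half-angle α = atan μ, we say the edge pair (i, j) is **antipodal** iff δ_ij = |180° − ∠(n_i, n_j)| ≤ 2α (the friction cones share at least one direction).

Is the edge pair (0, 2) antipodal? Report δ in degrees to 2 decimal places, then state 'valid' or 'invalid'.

δ = 13.78°, valid

α = atan 0.15 = 8.53°;  2α = 17.06°
edge 0: e_0 = (-0.91, +1.31);  n_0 = (+0.8213, +0.5705)
edge 2: e_2 = (+1.34, -3.49);  n_2 = (-0.9336, -0.3584)
∠(n_0, n_2) = 166.22°
δ = |180° − 166.22°| = 13.78°
13.78° ≤ 2α = 17.06°  →  valid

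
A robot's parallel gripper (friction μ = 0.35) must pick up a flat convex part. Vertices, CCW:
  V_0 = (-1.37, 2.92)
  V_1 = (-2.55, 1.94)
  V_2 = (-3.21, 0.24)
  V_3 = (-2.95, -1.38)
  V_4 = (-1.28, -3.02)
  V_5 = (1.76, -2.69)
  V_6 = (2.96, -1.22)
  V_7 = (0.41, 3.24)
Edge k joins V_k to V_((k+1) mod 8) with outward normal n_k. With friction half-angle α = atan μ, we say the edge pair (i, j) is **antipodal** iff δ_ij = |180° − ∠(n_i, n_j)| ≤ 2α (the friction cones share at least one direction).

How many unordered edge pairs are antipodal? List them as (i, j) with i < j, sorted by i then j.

α = atan 0.35 = 19.29°;  2α = 38.58°
n_0 = (-0.6389, +0.7693)
n_1 = (-0.9322, +0.3619)
n_2 = (-0.9874, -0.1585)
n_3 = (-0.7007, -0.7135)
n_4 = (+0.1079, -0.9942)
n_5 = (+0.7747, -0.6324)
n_6 = (+0.8681, +0.4963)
n_7 = (-0.1769, +0.9842)
  (0,1): δ = 150.93°  ·
  (0,2): δ = 120.59°  ·
  (0,3): δ = 84.19°  ·
  (0,4): δ = 33.51°  ✓
  (0,5): δ = 11.06°  ✓
  (0,6): δ = 80.05°  ·
  (0,7): δ = 150.48°  ·
  (1,2): δ = 149.66°  ·
  (1,3): δ = 113.26°  ·
  (1,4): δ = 62.59°  ·
  (1,5): δ = 18.01°  ✓
  (1,6): δ = 50.98°  ·
  (1,7): δ = 121.41°  ·
  (2,3): δ = 143.60°  ·
  (2,4): δ = 92.92°  ·
  (2,5): δ = 48.34°  ·
  (2,6): δ = 20.64°  ✓
  (2,7): δ = 91.07°  ·
  (3,4): δ = 129.32°  ·
  (3,5): δ = 84.74°  ·
  (3,6): δ = 15.76°  ✓
  (3,7): δ = 54.67°  ·
  (4,5): δ = 135.42°  ·
  (4,6): δ = 66.44°  ·
  (4,7): δ = 4.00°  ✓
  (5,6): δ = 111.02°  ·
  (5,7): δ = 40.58°  ·
  (6,7): δ = 109.57°  ·
antipodal pairs: 6

count = 6; pairs: (0,4), (0,5), (1,5), (2,6), (3,6), (4,7)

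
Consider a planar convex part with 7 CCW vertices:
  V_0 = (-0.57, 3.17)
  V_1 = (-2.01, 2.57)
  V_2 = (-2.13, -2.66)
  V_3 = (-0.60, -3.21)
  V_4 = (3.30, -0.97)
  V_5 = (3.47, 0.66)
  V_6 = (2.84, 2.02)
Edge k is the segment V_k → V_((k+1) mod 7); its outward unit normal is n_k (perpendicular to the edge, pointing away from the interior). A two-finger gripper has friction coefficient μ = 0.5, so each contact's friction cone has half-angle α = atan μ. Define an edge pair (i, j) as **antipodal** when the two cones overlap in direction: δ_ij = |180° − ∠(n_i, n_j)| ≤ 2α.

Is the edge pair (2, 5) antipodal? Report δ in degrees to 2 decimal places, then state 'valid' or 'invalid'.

α = atan 0.5 = 26.57°;  2α = 53.13°
edge 2: e_2 = (+1.53, -0.55);  n_2 = (-0.3383, -0.9410)
edge 5: e_5 = (-0.63, +1.36);  n_5 = (+0.9074, +0.4203)
∠(n_2, n_5) = 134.63°
δ = |180° − 134.63°| = 45.37°
45.37° ≤ 2α = 53.13°  →  valid

δ = 45.37°, valid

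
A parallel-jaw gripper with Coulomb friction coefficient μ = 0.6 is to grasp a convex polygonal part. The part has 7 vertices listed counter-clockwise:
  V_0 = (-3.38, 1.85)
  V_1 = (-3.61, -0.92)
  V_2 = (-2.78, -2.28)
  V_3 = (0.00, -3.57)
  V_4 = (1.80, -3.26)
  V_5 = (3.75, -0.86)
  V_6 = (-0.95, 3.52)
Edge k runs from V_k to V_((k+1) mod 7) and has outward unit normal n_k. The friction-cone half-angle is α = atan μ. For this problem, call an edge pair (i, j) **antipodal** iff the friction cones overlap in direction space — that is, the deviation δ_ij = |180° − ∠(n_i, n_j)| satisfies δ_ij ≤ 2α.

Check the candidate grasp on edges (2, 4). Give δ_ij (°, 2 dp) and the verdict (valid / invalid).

α = atan 0.6 = 30.96°;  2α = 61.93°
edge 2: e_2 = (+2.78, -1.29);  n_2 = (-0.4209, -0.9071)
edge 4: e_4 = (+1.95, +2.40);  n_4 = (+0.7761, -0.6306)
∠(n_2, n_4) = 75.80°
δ = |180° − 75.80°| = 104.20°
104.20° > 2α = 61.93°  →  invalid

δ = 104.20°, invalid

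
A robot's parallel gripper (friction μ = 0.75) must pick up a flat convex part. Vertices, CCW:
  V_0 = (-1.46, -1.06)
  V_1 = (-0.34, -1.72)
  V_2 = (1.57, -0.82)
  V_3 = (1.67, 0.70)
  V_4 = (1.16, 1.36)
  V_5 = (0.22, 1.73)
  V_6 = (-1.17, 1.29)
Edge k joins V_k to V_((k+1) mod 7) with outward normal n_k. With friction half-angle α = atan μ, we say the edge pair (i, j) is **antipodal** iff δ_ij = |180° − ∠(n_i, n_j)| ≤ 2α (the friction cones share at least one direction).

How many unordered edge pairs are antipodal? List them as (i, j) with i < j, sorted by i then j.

α = atan 0.75 = 36.87°;  2α = 73.74°
n_0 = (-0.5077, -0.8615)
n_1 = (+0.4263, -0.9046)
n_2 = (+0.9978, -0.0656)
n_3 = (+0.7913, +0.6114)
n_4 = (+0.3663, +0.9305)
n_5 = (-0.3018, +0.9534)
n_6 = (-0.9925, +0.1225)
  (0,1): δ = 124.26°  ·
  (0,2): δ = 63.25°  ✓
  (0,3): δ = 21.80°  ✓
  (0,4): δ = 9.02°  ✓
  (0,5): δ = 48.08°  ✓
  (0,6): δ = 113.48°  ·
  (1,2): δ = 118.99°  ·
  (1,3): δ = 77.54°  ·
  (1,4): δ = 46.72°  ✓
  (1,5): δ = 7.66°  ✓
  (1,6): δ = 57.74°  ✓
  (2,3): δ = 138.54°  ·
  (2,4): δ = 107.72°  ·
  (2,5): δ = 68.67°  ✓
  (2,6): δ = 3.27°  ✓
  (3,4): δ = 149.18°  ·
  (3,5): δ = 110.13°  ·
  (3,6): δ = 44.73°  ✓
  (4,5): δ = 140.95°  ·
  (4,6): δ = 75.55°  ·
  (5,6): δ = 114.60°  ·
antipodal pairs: 10

count = 10; pairs: (0,2), (0,3), (0,4), (0,5), (1,4), (1,5), (1,6), (2,5), (2,6), (3,6)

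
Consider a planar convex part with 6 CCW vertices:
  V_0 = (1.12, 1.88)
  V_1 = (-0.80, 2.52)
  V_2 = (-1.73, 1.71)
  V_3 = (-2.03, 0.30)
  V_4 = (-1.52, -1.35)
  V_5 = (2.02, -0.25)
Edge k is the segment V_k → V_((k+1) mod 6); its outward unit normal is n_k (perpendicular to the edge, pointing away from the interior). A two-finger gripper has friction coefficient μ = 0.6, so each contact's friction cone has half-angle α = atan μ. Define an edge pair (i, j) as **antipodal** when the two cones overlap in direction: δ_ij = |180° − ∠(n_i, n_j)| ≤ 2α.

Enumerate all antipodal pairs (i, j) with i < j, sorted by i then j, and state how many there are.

α = atan 0.6 = 30.96°;  2α = 61.93°
n_0 = (+0.3162, +0.9487)
n_1 = (-0.6568, +0.7541)
n_2 = (-0.9781, +0.2081)
n_3 = (-0.9554, -0.2953)
n_4 = (+0.2967, -0.9550)
n_5 = (+0.9211, +0.3892)
  (0,1): δ = 120.51°  ·
  (0,2): δ = 83.58°  ·
  (0,3): δ = 54.39°  ✓
  (0,4): δ = 35.70°  ✓
  (0,5): δ = 131.34°  ·
  (1,2): δ = 143.07°  ·
  (1,3): δ = 113.88°  ·
  (1,4): δ = 23.79°  ✓
  (1,5): δ = 71.85°  ·
  (2,3): δ = 150.81°  ·
  (2,4): δ = 60.73°  ✓
  (2,5): δ = 34.92°  ✓
  (3,4): δ = 89.91°  ·
  (3,5): δ = 5.73°  ✓
  (4,5): δ = 84.36°  ·
antipodal pairs: 6

count = 6; pairs: (0,3), (0,4), (1,4), (2,4), (2,5), (3,5)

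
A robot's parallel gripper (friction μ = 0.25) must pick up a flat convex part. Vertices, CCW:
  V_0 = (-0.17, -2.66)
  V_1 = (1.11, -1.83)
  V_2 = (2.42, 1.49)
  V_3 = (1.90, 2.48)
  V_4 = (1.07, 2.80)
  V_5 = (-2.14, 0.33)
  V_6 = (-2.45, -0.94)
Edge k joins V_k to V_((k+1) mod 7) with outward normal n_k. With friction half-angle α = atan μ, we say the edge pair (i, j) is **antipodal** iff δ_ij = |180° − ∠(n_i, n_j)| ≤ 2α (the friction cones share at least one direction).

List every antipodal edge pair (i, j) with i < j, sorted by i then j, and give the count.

α = atan 0.25 = 14.04°;  2α = 28.07°
n_0 = (+0.5441, -0.8390)
n_1 = (+0.9302, -0.3670)
n_2 = (+0.8853, +0.4650)
n_3 = (+0.3597, +0.9331)
n_4 = (-0.6098, +0.7925)
n_5 = (-0.9715, +0.2371)
n_6 = (-0.6022, -0.7983)
  (0,1): δ = 144.49°  ·
  (0,2): δ = 95.25°  ·
  (0,3): δ = 54.04°  ·
  (0,4): δ = 4.62°  ✓
  (0,5): δ = 43.32°  ·
  (0,6): δ = 110.01°  ·
  (1,2): δ = 130.76°  ·
  (1,3): δ = 89.55°  ·
  (1,4): δ = 30.89°  ·
  (1,5): δ = 7.82°  ✓
  (1,6): δ = 74.50°  ·
  (2,3): δ = 138.79°  ·
  (2,4): δ = 80.13°  ·
  (2,5): δ = 41.43°  ·
  (2,6): δ = 25.26°  ✓
  (3,4): δ = 121.34°  ·
  (3,5): δ = 82.63°  ·
  (3,6): δ = 15.95°  ✓
  (4,5): δ = 141.29°  ·
  (4,6): δ = 74.61°  ·
  (5,6): δ = 113.31°  ·
antipodal pairs: 4

count = 4; pairs: (0,4), (1,5), (2,6), (3,6)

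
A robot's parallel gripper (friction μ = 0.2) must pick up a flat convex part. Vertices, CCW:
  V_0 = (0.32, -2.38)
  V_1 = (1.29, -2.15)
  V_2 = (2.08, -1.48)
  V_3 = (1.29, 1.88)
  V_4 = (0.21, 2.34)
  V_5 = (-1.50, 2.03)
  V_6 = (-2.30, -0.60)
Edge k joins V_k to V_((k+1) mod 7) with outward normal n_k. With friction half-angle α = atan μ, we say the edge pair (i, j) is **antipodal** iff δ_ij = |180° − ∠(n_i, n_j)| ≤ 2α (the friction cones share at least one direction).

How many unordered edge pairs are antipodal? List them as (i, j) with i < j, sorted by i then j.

count = 2; pairs: (0,4), (3,6)

α = atan 0.2 = 11.31°;  2α = 22.62°
n_0 = (+0.2307, -0.9730)
n_1 = (+0.6468, -0.7627)
n_2 = (+0.9735, +0.2289)
n_3 = (+0.3919, +0.9200)
n_4 = (-0.1784, +0.9840)
n_5 = (-0.9567, +0.2910)
n_6 = (-0.5620, -0.8272)
  (0,1): δ = 153.04°  ·
  (0,2): δ = 90.11°  ·
  (0,3): δ = 36.41°  ·
  (0,4): δ = 3.06°  ✓
  (0,5): δ = 59.74°  ·
  (0,6): δ = 132.47°  ·
  (1,2): δ = 117.07°  ·
  (1,3): δ = 63.37°  ·
  (1,4): δ = 30.03°  ·
  (1,5): δ = 32.78°  ·
  (1,6): δ = 105.51°  ·
  (2,3): δ = 126.30°  ·
  (2,4): δ = 92.96°  ·
  (2,5): δ = 30.15°  ·
  (2,6): δ = 42.58°  ·
  (3,4): δ = 146.65°  ·
  (3,5): δ = 83.85°  ·
  (3,6): δ = 11.12°  ✓
  (4,5): δ = 117.19°  ·
  (4,6): δ = 44.47°  ·
  (5,6): δ = 107.27°  ·
antipodal pairs: 2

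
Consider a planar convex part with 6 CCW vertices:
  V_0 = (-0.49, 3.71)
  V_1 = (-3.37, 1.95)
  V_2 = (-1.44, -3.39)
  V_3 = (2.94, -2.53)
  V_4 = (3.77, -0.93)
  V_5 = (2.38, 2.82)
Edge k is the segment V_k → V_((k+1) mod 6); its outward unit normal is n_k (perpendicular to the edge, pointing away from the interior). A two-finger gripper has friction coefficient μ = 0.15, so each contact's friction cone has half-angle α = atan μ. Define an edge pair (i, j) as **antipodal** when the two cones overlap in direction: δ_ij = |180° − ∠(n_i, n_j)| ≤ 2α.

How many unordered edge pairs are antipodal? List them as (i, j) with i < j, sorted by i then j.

α = atan 0.15 = 8.53°;  2α = 17.06°
n_0 = (-0.5215, +0.8533)
n_1 = (-0.9405, -0.3399)
n_2 = (+0.1927, -0.9813)
n_3 = (+0.8877, -0.4605)
n_4 = (+0.9377, +0.3476)
n_5 = (+0.2962, +0.9551)
  (0,1): δ = 101.56°  ·
  (0,2): δ = 20.32°  ·
  (0,3): δ = 31.15°  ·
  (0,4): δ = 78.91°  ·
  (0,5): δ = 131.34°  ·
  (1,2): δ = 98.76°  ·
  (1,3): δ = 47.29°  ·
  (1,4): δ = 0.47°  ✓
  (1,5): δ = 52.90°  ·
  (2,3): δ = 128.53°  ·
  (2,4): δ = 80.77°  ·
  (2,5): δ = 28.34°  ·
  (3,4): δ = 132.24°  ·
  (3,5): δ = 79.81°  ·
  (4,5): δ = 127.57°  ·
antipodal pairs: 1

count = 1; pairs: (1,4)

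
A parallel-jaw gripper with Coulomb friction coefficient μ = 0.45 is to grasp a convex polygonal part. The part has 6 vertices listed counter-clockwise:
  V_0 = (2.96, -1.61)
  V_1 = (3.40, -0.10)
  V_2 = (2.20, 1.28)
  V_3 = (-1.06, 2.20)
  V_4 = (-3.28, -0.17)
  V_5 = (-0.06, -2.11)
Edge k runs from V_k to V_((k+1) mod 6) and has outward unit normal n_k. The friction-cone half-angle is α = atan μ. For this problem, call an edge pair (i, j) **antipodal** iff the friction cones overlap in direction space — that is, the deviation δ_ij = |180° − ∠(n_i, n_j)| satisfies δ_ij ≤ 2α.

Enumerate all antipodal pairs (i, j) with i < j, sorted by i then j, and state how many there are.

α = atan 0.45 = 24.23°;  2α = 48.46°
n_0 = (+0.9601, -0.2798)
n_1 = (+0.7546, +0.6562)
n_2 = (+0.2716, +0.9624)
n_3 = (-0.7298, +0.6836)
n_4 = (-0.5161, -0.8566)
n_5 = (+0.1633, -0.9866)
  (0,1): δ = 122.75°  ·
  (0,2): δ = 89.51°  ·
  (0,3): δ = 26.88°  ✓
  (0,4): δ = 75.18°  ·
  (0,5): δ = 115.65°  ·
  (1,2): δ = 146.77°  ·
  (1,3): δ = 84.14°  ·
  (1,4): δ = 17.92°  ✓
  (1,5): δ = 58.39°  ·
  (2,3): δ = 117.37°  ·
  (2,4): δ = 15.31°  ✓
  (2,5): δ = 25.16°  ✓
  (3,4): δ = 77.94°  ·
  (3,5): δ = 37.47°  ✓
  (4,5): δ = 139.53°  ·
antipodal pairs: 5

count = 5; pairs: (0,3), (1,4), (2,4), (2,5), (3,5)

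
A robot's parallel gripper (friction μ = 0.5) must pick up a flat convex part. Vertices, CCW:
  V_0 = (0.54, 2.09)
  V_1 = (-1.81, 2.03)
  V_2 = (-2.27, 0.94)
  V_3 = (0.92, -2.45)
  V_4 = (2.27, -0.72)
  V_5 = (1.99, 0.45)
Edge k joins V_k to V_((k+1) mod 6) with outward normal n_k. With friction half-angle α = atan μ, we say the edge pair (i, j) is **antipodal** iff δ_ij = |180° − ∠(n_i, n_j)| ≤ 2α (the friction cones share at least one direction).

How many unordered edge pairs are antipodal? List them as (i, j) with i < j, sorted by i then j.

α = atan 0.5 = 26.57°;  2α = 53.13°
n_0 = (-0.0255, +0.9997)
n_1 = (-0.9213, +0.3888)
n_2 = (-0.7283, -0.6853)
n_3 = (+0.7884, -0.6152)
n_4 = (+0.9725, +0.2327)
n_5 = (+0.7492, +0.6624)
  (0,1): δ = 114.34°  ·
  (0,2): δ = 48.20°  ✓
  (0,3): δ = 50.57°  ✓
  (0,4): δ = 102.00°  ·
  (0,5): δ = 130.02°  ·
  (1,2): δ = 113.86°  ·
  (1,3): δ = 15.09°  ✓
  (1,4): δ = 36.34°  ✓
  (1,5): δ = 64.36°  ·
  (2,3): δ = 81.23°  ·
  (2,4): δ = 29.80°  ✓
  (2,5): δ = 1.78°  ✓
  (3,4): δ = 128.57°  ·
  (3,5): δ = 100.55°  ·
  (4,5): δ = 151.98°  ·
antipodal pairs: 6

count = 6; pairs: (0,2), (0,3), (1,3), (1,4), (2,4), (2,5)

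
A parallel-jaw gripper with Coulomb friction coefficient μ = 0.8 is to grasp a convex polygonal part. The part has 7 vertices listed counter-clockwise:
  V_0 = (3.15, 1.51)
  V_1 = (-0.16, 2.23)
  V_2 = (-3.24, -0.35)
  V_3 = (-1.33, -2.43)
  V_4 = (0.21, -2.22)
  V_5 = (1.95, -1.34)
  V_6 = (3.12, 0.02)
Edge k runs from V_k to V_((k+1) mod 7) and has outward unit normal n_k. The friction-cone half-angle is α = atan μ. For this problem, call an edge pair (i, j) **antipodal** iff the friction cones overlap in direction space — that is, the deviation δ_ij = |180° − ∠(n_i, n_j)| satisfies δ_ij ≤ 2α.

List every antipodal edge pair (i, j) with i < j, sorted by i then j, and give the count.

α = atan 0.8 = 38.66°;  2α = 77.32°
n_0 = (+0.2126, +0.9771)
n_1 = (-0.6421, +0.7666)
n_2 = (-0.7366, -0.6764)
n_3 = (+0.1351, -0.9908)
n_4 = (+0.4513, -0.8924)
n_5 = (+0.7581, -0.6522)
n_6 = (+0.9998, -0.0201)
  (0,1): δ = 127.78°  ·
  (0,2): δ = 35.17°  ✓
  (0,3): δ = 20.04°  ✓
  (0,4): δ = 39.10°  ✓
  (0,5): δ = 61.57°  ✓
  (0,6): δ = 101.12°  ·
  (1,2): δ = 87.39°  ·
  (1,3): δ = 32.19°  ✓
  (1,4): δ = 13.12°  ✓
  (1,5): δ = 9.34°  ✓
  (1,6): δ = 48.89°  ✓
  (2,3): δ = 124.80°  ·
  (2,4): δ = 105.73°  ·
  (2,5): δ = 83.27°  ·
  (2,6): δ = 43.71°  ✓
  (3,4): δ = 160.94°  ·
  (3,5): δ = 138.47°  ·
  (3,6): δ = 98.92°  ·
  (4,5): δ = 157.53°  ·
  (4,6): δ = 117.98°  ·
  (5,6): δ = 140.45°  ·
antipodal pairs: 9

count = 9; pairs: (0,2), (0,3), (0,4), (0,5), (1,3), (1,4), (1,5), (1,6), (2,6)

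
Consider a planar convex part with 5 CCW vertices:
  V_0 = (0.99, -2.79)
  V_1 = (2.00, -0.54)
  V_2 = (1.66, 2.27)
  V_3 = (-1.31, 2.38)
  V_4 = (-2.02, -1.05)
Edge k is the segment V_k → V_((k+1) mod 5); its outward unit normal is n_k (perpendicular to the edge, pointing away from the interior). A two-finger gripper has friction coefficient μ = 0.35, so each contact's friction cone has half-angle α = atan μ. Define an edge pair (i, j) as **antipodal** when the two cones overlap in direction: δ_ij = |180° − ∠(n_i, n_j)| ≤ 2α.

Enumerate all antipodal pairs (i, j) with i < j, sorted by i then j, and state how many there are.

count = 3; pairs: (0,3), (1,3), (2,4)

α = atan 0.35 = 19.29°;  2α = 38.58°
n_0 = (+0.9123, -0.4095)
n_1 = (+0.9928, +0.1201)
n_2 = (+0.0370, +0.9993)
n_3 = (-0.9792, +0.2027)
n_4 = (-0.5005, -0.8658)
  (0,1): δ = 148.93°  ·
  (0,2): δ = 67.95°  ·
  (0,3): δ = 12.48°  ✓
  (0,4): δ = 84.14°  ·
  (1,2): δ = 99.02°  ·
  (1,3): δ = 18.59°  ✓
  (1,4): δ = 53.07°  ·
  (2,3): δ = 99.57°  ·
  (2,4): δ = 27.91°  ✓
  (3,4): δ = 108.34°  ·
antipodal pairs: 3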